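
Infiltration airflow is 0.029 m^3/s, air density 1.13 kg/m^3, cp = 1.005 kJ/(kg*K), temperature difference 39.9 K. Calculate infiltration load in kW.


Q = V_dot * rho * cp * dT
Q = 0.029 * 1.13 * 1.005 * 39.9
Q = 1.314 kW

1.314


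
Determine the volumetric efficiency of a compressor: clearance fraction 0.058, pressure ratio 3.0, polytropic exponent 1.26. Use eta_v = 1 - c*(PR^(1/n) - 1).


PR^(1/n) = 3.0^(1/1.26) = 2.39148501
eta_v = 1 - 0.058 * (2.39148501 - 1)
eta_v = 0.9193

0.9193


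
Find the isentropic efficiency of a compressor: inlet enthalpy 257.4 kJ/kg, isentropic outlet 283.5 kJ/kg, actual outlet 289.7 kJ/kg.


dh_ideal = 283.5 - 257.4 = 26.1 kJ/kg
dh_actual = 289.7 - 257.4 = 32.3 kJ/kg
eta_s = dh_ideal / dh_actual = 26.1 / 32.3
eta_s = 0.808

0.808


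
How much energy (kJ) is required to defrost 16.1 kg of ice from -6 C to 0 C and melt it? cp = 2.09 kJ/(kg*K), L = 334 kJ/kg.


Sensible heat = cp * dT = 2.09 * 6 = 12.54 kJ/kg
Total per kg = 12.54 + 334 = 346.54 kJ/kg
Q = m * total = 16.1 * 346.54
Q = 5579.3 kJ

5579.3


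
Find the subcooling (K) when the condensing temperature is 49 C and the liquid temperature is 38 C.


Subcooling = T_cond - T_liquid
Subcooling = 49 - 38
Subcooling = 11 K

11


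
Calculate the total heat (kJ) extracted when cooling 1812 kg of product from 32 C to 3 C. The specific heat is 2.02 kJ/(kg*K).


dT = 32 - (3) = 29 K
Q = m * cp * dT = 1812 * 2.02 * 29
Q = 106147 kJ

106147


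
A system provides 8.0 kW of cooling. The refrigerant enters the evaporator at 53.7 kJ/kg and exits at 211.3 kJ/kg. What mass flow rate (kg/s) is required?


dh = 211.3 - 53.7 = 157.6 kJ/kg
m_dot = Q / dh = 8.0 / 157.6 = 0.0508 kg/s

0.0508


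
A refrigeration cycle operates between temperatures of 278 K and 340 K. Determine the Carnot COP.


dT = 340 - 278 = 62 K
COP_carnot = T_cold / dT = 278 / 62
COP_carnot = 4.484

4.484


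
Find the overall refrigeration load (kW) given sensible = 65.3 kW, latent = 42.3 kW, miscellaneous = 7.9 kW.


Q_total = Q_s + Q_l + Q_misc
Q_total = 65.3 + 42.3 + 7.9
Q_total = 115.5 kW

115.5


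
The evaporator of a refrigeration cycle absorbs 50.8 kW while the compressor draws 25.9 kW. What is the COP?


COP = Q_evap / W
COP = 50.8 / 25.9
COP = 1.961

1.961


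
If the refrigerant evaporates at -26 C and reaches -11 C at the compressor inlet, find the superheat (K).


Superheat = T_suction - T_evap
Superheat = -11 - (-26)
Superheat = 15 K

15


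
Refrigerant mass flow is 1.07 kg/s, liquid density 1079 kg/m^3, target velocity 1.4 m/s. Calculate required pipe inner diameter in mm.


A = m_dot / (rho * v) = 1.07 / (1079 * 1.4) = 0.0007083278168 m^2
d = sqrt(4*A/pi) * 1000
d = 30.0 mm

30.0


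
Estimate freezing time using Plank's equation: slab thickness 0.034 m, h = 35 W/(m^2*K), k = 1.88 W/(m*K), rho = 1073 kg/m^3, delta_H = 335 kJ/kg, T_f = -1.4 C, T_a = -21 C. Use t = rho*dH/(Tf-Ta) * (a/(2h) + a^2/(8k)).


dT = -1.4 - (-21) = 19.6 K
term1 = a/(2h) = 0.034/(2*35) = 0.0004857142857
term2 = a^2/(8k) = 0.034^2/(8*1.88) = 0.00007686170213
t = rho*dH*1000/dT * (term1 + term2)
t = 1073*335*1000/19.6 * (0.0004857142857 + 0.00007686170213)
t = 10317 s

10317


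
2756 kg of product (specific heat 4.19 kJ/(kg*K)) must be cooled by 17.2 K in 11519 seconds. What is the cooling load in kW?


Q = m * cp * dT / t
Q = 2756 * 4.19 * 17.2 / 11519
Q = 17.243 kW

17.243


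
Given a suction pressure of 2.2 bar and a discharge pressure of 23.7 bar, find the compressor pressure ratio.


PR = P_high / P_low
PR = 23.7 / 2.2
PR = 10.773

10.773


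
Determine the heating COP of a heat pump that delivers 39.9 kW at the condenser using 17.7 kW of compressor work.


COP_hp = Q_cond / W
COP_hp = 39.9 / 17.7
COP_hp = 2.254

2.254


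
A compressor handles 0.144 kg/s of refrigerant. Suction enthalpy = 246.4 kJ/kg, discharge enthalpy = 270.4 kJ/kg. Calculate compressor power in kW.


dh = 270.4 - 246.4 = 24.0 kJ/kg
W = m_dot * dh = 0.144 * 24.0 = 3.46 kW

3.46


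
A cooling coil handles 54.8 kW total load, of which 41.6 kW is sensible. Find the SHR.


SHR = Q_sensible / Q_total
SHR = 41.6 / 54.8
SHR = 0.759

0.759


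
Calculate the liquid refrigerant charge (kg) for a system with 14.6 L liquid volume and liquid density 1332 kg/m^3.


Charge = V * rho / 1000
Charge = 14.6 * 1332 / 1000
Charge = 19.45 kg

19.45


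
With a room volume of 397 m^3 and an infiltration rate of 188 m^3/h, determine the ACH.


ACH = flow / volume
ACH = 188 / 397
ACH = 0.474

0.474


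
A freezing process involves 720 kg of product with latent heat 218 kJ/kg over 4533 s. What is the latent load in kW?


Q_lat = m * h_fg / t
Q_lat = 720 * 218 / 4533
Q_lat = 34.63 kW

34.63


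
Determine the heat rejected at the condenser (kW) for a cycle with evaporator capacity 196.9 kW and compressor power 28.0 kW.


Q_cond = Q_evap + W
Q_cond = 196.9 + 28.0
Q_cond = 224.9 kW

224.9


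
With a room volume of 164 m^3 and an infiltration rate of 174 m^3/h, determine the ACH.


ACH = flow / volume
ACH = 174 / 164
ACH = 1.061

1.061


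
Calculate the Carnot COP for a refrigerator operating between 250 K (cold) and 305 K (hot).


dT = 305 - 250 = 55 K
COP_carnot = T_cold / dT = 250 / 55
COP_carnot = 4.545

4.545


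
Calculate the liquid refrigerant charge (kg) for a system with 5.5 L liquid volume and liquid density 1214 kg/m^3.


Charge = V * rho / 1000
Charge = 5.5 * 1214 / 1000
Charge = 6.68 kg

6.68


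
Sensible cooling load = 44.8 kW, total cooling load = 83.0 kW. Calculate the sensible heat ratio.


SHR = Q_sensible / Q_total
SHR = 44.8 / 83.0
SHR = 0.54

0.54


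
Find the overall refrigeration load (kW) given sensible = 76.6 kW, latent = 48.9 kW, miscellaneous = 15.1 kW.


Q_total = Q_s + Q_l + Q_misc
Q_total = 76.6 + 48.9 + 15.1
Q_total = 140.6 kW

140.6


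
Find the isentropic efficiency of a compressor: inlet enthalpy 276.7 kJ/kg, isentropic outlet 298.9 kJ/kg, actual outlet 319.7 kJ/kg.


dh_ideal = 298.9 - 276.7 = 22.2 kJ/kg
dh_actual = 319.7 - 276.7 = 43.0 kJ/kg
eta_s = dh_ideal / dh_actual = 22.2 / 43.0
eta_s = 0.5163

0.5163


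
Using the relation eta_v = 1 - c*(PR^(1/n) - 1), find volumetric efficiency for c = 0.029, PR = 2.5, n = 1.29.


PR^(1/n) = 2.5^(1/1.29) = 2.03460743
eta_v = 1 - 0.029 * (2.03460743 - 1)
eta_v = 0.97

0.97


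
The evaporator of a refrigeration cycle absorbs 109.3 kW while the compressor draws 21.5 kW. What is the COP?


COP = Q_evap / W
COP = 109.3 / 21.5
COP = 5.084

5.084


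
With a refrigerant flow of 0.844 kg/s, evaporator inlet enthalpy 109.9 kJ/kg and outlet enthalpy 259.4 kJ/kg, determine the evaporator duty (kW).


dh = 259.4 - 109.9 = 149.5 kJ/kg
Q_evap = m_dot * dh = 0.844 * 149.5
Q_evap = 126.18 kW

126.18


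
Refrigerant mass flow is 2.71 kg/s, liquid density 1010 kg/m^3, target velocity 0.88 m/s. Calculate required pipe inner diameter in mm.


A = m_dot / (rho * v) = 2.71 / (1010 * 0.88) = 0.003049054905 m^2
d = sqrt(4*A/pi) * 1000
d = 62.3 mm

62.3


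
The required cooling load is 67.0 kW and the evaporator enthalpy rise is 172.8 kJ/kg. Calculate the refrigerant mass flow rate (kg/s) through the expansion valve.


m_dot = Q / dh
m_dot = 67.0 / 172.8
m_dot = 0.3877 kg/s

0.3877


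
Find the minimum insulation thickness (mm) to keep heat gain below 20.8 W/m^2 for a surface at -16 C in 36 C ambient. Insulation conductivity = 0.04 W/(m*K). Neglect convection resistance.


dT = 36 - (-16) = 52 K
thickness = k * dT / q_max * 1000
thickness = 0.04 * 52 / 20.8 * 1000
thickness = 100.0 mm

100.0


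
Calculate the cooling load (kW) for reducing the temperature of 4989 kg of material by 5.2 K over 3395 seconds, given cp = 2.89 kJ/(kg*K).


Q = m * cp * dT / t
Q = 4989 * 2.89 * 5.2 / 3395
Q = 22.084 kW

22.084


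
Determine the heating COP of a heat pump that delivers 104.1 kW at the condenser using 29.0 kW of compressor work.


COP_hp = Q_cond / W
COP_hp = 104.1 / 29.0
COP_hp = 3.59

3.59


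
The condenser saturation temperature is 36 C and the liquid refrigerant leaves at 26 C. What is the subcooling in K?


Subcooling = T_cond - T_liquid
Subcooling = 36 - 26
Subcooling = 10 K

10


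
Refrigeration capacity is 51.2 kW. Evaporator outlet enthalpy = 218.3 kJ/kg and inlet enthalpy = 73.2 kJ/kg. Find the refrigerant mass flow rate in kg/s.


dh = 218.3 - 73.2 = 145.1 kJ/kg
m_dot = Q / dh = 51.2 / 145.1 = 0.3529 kg/s

0.3529


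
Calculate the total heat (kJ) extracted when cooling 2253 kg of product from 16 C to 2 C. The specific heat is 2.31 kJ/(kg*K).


dT = 16 - (2) = 14 K
Q = m * cp * dT = 2253 * 2.31 * 14
Q = 72862 kJ

72862


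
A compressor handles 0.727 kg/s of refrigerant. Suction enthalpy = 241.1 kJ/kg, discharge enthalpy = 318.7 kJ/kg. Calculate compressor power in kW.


dh = 318.7 - 241.1 = 77.6 kJ/kg
W = m_dot * dh = 0.727 * 77.6 = 56.42 kW

56.42


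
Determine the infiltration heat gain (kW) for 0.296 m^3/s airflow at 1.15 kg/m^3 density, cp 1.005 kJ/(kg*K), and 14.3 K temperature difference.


Q = V_dot * rho * cp * dT
Q = 0.296 * 1.15 * 1.005 * 14.3
Q = 4.892 kW

4.892


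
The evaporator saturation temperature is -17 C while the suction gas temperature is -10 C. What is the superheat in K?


Superheat = T_suction - T_evap
Superheat = -10 - (-17)
Superheat = 7 K

7


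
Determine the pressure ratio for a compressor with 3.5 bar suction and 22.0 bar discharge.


PR = P_high / P_low
PR = 22.0 / 3.5
PR = 6.286

6.286


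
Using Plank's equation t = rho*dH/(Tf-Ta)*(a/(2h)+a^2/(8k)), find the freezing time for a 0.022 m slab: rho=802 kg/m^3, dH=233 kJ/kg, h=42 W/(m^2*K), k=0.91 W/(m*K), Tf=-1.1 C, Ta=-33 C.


dT = -1.1 - (-33) = 31.9 K
term1 = a/(2h) = 0.022/(2*42) = 0.0002619047619
term2 = a^2/(8k) = 0.022^2/(8*0.91) = 0.00006648351648
t = rho*dH*1000/dT * (term1 + term2)
t = 802*233*1000/31.9 * (0.0002619047619 + 0.00006648351648)
t = 1924 s

1924


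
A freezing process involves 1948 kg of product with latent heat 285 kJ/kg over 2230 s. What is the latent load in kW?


Q_lat = m * h_fg / t
Q_lat = 1948 * 285 / 2230
Q_lat = 248.96 kW

248.96


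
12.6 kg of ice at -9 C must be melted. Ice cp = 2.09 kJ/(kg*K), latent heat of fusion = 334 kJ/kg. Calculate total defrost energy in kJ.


Sensible heat = cp * dT = 2.09 * 9 = 18.81 kJ/kg
Total per kg = 18.81 + 334 = 352.81 kJ/kg
Q = m * total = 12.6 * 352.81
Q = 4445.4 kJ

4445.4


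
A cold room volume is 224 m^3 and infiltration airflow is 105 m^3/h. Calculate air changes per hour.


ACH = flow / volume
ACH = 105 / 224
ACH = 0.469

0.469


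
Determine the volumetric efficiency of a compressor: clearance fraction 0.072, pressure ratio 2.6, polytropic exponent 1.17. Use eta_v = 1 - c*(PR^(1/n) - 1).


PR^(1/n) = 2.6^(1/1.17) = 2.26296624
eta_v = 1 - 0.072 * (2.26296624 - 1)
eta_v = 0.9091

0.9091


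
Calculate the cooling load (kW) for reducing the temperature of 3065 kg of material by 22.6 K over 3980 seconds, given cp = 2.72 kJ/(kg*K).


Q = m * cp * dT / t
Q = 3065 * 2.72 * 22.6 / 3980
Q = 47.34 kW

47.34


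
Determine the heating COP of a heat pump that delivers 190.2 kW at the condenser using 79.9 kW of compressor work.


COP_hp = Q_cond / W
COP_hp = 190.2 / 79.9
COP_hp = 2.38

2.38


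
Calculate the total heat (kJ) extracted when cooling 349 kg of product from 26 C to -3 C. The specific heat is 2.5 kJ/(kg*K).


dT = 26 - (-3) = 29 K
Q = m * cp * dT = 349 * 2.5 * 29
Q = 25303 kJ

25303


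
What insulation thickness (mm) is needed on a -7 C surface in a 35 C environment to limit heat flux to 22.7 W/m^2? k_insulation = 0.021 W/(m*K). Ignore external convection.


dT = 35 - (-7) = 42 K
thickness = k * dT / q_max * 1000
thickness = 0.021 * 42 / 22.7 * 1000
thickness = 38.9 mm

38.9


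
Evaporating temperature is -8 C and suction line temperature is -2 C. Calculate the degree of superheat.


Superheat = T_suction - T_evap
Superheat = -2 - (-8)
Superheat = 6 K

6


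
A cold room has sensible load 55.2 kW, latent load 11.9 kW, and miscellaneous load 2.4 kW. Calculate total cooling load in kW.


Q_total = Q_s + Q_l + Q_misc
Q_total = 55.2 + 11.9 + 2.4
Q_total = 69.5 kW

69.5


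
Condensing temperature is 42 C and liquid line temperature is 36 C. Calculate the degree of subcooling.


Subcooling = T_cond - T_liquid
Subcooling = 42 - 36
Subcooling = 6 K

6


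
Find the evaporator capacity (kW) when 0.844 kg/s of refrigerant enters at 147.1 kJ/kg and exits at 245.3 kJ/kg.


dh = 245.3 - 147.1 = 98.2 kJ/kg
Q_evap = m_dot * dh = 0.844 * 98.2
Q_evap = 82.88 kW

82.88


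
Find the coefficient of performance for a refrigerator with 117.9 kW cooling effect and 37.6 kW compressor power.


COP = Q_evap / W
COP = 117.9 / 37.6
COP = 3.136

3.136


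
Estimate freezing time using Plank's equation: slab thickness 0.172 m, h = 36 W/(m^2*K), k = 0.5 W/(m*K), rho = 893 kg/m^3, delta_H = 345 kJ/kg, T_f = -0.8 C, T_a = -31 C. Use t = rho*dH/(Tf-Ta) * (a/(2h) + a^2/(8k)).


dT = -0.8 - (-31) = 30.2 K
term1 = a/(2h) = 0.172/(2*36) = 0.002388888889
term2 = a^2/(8k) = 0.172^2/(8*0.5) = 0.007396
t = rho*dH*1000/dT * (term1 + term2)
t = 893*345*1000/30.2 * (0.002388888889 + 0.007396)
t = 99820 s

99820


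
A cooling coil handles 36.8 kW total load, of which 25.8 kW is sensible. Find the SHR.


SHR = Q_sensible / Q_total
SHR = 25.8 / 36.8
SHR = 0.701

0.701


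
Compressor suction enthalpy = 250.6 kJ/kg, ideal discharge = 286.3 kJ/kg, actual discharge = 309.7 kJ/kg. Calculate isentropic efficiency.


dh_ideal = 286.3 - 250.6 = 35.7 kJ/kg
dh_actual = 309.7 - 250.6 = 59.1 kJ/kg
eta_s = dh_ideal / dh_actual = 35.7 / 59.1
eta_s = 0.6041

0.6041


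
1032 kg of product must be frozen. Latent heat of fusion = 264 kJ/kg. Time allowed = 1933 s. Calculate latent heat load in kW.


Q_lat = m * h_fg / t
Q_lat = 1032 * 264 / 1933
Q_lat = 140.95 kW

140.95


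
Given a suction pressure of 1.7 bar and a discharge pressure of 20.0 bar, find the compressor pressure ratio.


PR = P_high / P_low
PR = 20.0 / 1.7
PR = 11.765

11.765


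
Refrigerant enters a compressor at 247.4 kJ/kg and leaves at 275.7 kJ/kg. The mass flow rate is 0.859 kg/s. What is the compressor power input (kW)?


dh = 275.7 - 247.4 = 28.3 kJ/kg
W = m_dot * dh = 0.859 * 28.3 = 24.31 kW

24.31


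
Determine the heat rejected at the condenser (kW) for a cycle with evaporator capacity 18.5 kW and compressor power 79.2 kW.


Q_cond = Q_evap + W
Q_cond = 18.5 + 79.2
Q_cond = 97.7 kW

97.7


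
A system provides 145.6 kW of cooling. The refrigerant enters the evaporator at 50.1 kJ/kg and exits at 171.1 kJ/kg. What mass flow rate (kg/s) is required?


dh = 171.1 - 50.1 = 121.0 kJ/kg
m_dot = Q / dh = 145.6 / 121.0 = 1.2033 kg/s

1.2033


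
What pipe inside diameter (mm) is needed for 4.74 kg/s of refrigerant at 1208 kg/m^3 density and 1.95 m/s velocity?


A = m_dot / (rho * v) = 4.74 / (1208 * 1.95) = 0.002012226184 m^2
d = sqrt(4*A/pi) * 1000
d = 50.6 mm

50.6


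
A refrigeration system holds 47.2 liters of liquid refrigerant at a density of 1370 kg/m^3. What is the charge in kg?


Charge = V * rho / 1000
Charge = 47.2 * 1370 / 1000
Charge = 64.66 kg

64.66


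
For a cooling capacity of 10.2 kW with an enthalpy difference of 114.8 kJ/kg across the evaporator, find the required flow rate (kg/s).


m_dot = Q / dh
m_dot = 10.2 / 114.8
m_dot = 0.0889 kg/s

0.0889


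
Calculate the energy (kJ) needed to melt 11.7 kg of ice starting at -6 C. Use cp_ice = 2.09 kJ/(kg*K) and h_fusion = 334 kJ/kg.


Sensible heat = cp * dT = 2.09 * 6 = 12.54 kJ/kg
Total per kg = 12.54 + 334 = 346.54 kJ/kg
Q = m * total = 11.7 * 346.54
Q = 4054.5 kJ

4054.5


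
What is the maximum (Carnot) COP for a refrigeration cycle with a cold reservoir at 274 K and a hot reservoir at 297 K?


dT = 297 - 274 = 23 K
COP_carnot = T_cold / dT = 274 / 23
COP_carnot = 11.913

11.913


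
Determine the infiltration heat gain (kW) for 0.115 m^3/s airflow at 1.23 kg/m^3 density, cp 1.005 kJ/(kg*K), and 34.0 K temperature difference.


Q = V_dot * rho * cp * dT
Q = 0.115 * 1.23 * 1.005 * 34.0
Q = 4.833 kW

4.833


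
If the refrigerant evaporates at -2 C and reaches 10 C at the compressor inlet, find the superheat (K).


Superheat = T_suction - T_evap
Superheat = 10 - (-2)
Superheat = 12 K

12


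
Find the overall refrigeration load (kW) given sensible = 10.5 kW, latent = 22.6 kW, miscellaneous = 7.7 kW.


Q_total = Q_s + Q_l + Q_misc
Q_total = 10.5 + 22.6 + 7.7
Q_total = 40.8 kW

40.8


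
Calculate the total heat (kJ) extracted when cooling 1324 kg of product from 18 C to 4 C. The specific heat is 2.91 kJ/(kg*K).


dT = 18 - (4) = 14 K
Q = m * cp * dT = 1324 * 2.91 * 14
Q = 53940 kJ

53940


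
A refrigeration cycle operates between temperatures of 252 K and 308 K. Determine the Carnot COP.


dT = 308 - 252 = 56 K
COP_carnot = T_cold / dT = 252 / 56
COP_carnot = 4.5

4.5


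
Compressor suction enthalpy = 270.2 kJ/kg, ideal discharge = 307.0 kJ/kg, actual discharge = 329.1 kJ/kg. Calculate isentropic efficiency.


dh_ideal = 307.0 - 270.2 = 36.8 kJ/kg
dh_actual = 329.1 - 270.2 = 58.9 kJ/kg
eta_s = dh_ideal / dh_actual = 36.8 / 58.9
eta_s = 0.6248

0.6248


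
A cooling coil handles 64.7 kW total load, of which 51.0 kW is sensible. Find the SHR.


SHR = Q_sensible / Q_total
SHR = 51.0 / 64.7
SHR = 0.788

0.788


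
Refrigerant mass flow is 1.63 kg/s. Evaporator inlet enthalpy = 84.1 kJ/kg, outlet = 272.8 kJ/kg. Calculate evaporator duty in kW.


dh = 272.8 - 84.1 = 188.7 kJ/kg
Q_evap = m_dot * dh = 1.63 * 188.7
Q_evap = 307.58 kW

307.58


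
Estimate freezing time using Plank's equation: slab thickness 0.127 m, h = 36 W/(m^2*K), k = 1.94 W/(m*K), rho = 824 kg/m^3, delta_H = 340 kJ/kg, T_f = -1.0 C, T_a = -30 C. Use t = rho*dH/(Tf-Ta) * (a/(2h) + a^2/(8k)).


dT = -1.0 - (-30) = 29.0 K
term1 = a/(2h) = 0.127/(2*36) = 0.001763888889
term2 = a^2/(8k) = 0.127^2/(8*1.94) = 0.001039239691
t = rho*dH*1000/dT * (term1 + term2)
t = 824*340*1000/29.0 * (0.001763888889 + 0.001039239691)
t = 27080 s

27080


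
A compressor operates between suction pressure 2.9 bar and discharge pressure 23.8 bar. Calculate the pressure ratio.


PR = P_high / P_low
PR = 23.8 / 2.9
PR = 8.207

8.207


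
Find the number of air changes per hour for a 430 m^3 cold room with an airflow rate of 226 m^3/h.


ACH = flow / volume
ACH = 226 / 430
ACH = 0.526

0.526


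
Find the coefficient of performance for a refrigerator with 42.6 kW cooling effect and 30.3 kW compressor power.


COP = Q_evap / W
COP = 42.6 / 30.3
COP = 1.406

1.406


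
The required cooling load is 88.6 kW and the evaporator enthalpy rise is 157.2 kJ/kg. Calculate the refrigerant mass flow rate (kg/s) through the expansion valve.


m_dot = Q / dh
m_dot = 88.6 / 157.2
m_dot = 0.5636 kg/s

0.5636


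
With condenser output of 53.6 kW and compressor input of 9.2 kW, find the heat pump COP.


COP_hp = Q_cond / W
COP_hp = 53.6 / 9.2
COP_hp = 5.826

5.826


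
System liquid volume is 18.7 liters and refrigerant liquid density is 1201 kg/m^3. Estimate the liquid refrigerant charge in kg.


Charge = V * rho / 1000
Charge = 18.7 * 1201 / 1000
Charge = 22.46 kg

22.46


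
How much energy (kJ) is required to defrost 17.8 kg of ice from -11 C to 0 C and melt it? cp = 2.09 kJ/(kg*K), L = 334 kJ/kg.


Sensible heat = cp * dT = 2.09 * 11 = 22.99 kJ/kg
Total per kg = 22.99 + 334 = 356.99 kJ/kg
Q = m * total = 17.8 * 356.99
Q = 6354.4 kJ

6354.4


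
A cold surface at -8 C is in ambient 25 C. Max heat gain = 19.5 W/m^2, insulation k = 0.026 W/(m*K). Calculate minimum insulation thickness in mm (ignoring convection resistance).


dT = 25 - (-8) = 33 K
thickness = k * dT / q_max * 1000
thickness = 0.026 * 33 / 19.5 * 1000
thickness = 44.0 mm

44.0


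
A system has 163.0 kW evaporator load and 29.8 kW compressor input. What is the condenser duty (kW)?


Q_cond = Q_evap + W
Q_cond = 163.0 + 29.8
Q_cond = 192.8 kW

192.8


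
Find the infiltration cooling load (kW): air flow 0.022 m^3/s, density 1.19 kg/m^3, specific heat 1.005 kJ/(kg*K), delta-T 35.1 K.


Q = V_dot * rho * cp * dT
Q = 0.022 * 1.19 * 1.005 * 35.1
Q = 0.924 kW

0.924


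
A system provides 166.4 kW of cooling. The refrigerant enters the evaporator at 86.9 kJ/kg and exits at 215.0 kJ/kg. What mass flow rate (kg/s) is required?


dh = 215.0 - 86.9 = 128.1 kJ/kg
m_dot = Q / dh = 166.4 / 128.1 = 1.299 kg/s

1.299


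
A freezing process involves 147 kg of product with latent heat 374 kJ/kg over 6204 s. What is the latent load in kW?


Q_lat = m * h_fg / t
Q_lat = 147 * 374 / 6204
Q_lat = 8.86 kW

8.86


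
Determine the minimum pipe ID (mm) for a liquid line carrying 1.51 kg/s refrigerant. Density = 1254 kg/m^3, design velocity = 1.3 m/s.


A = m_dot / (rho * v) = 1.51 / (1254 * 1.3) = 0.0009262667157 m^2
d = sqrt(4*A/pi) * 1000
d = 34.3 mm

34.3


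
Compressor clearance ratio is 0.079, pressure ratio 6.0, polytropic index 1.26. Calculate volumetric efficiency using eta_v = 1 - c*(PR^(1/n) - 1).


PR^(1/n) = 6.0^(1/1.26) = 4.14553282
eta_v = 1 - 0.079 * (4.14553282 - 1)
eta_v = 0.7515

0.7515


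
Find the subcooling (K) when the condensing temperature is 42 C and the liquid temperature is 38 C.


Subcooling = T_cond - T_liquid
Subcooling = 42 - 38
Subcooling = 4 K

4


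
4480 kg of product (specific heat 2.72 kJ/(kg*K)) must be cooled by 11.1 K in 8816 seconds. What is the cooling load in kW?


Q = m * cp * dT / t
Q = 4480 * 2.72 * 11.1 / 8816
Q = 15.343 kW

15.343


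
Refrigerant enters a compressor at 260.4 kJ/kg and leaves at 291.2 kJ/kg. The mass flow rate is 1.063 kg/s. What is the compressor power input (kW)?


dh = 291.2 - 260.4 = 30.8 kJ/kg
W = m_dot * dh = 1.063 * 30.8 = 32.74 kW

32.74


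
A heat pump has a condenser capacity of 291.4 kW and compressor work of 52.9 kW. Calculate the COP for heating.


COP_hp = Q_cond / W
COP_hp = 291.4 / 52.9
COP_hp = 5.509

5.509


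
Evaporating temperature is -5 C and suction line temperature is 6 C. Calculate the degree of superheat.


Superheat = T_suction - T_evap
Superheat = 6 - (-5)
Superheat = 11 K

11


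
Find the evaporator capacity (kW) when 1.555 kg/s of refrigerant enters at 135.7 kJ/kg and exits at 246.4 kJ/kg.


dh = 246.4 - 135.7 = 110.7 kJ/kg
Q_evap = m_dot * dh = 1.555 * 110.7
Q_evap = 172.14 kW

172.14


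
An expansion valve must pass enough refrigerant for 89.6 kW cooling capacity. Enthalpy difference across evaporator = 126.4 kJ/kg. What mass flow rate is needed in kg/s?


m_dot = Q / dh
m_dot = 89.6 / 126.4
m_dot = 0.7089 kg/s

0.7089


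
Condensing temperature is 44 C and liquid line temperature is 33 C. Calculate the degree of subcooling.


Subcooling = T_cond - T_liquid
Subcooling = 44 - 33
Subcooling = 11 K

11


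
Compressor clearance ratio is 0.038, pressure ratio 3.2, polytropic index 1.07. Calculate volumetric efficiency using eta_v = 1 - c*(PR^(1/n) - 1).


PR^(1/n) = 3.2^(1/1.07) = 2.96553315
eta_v = 1 - 0.038 * (2.96553315 - 1)
eta_v = 0.9253

0.9253


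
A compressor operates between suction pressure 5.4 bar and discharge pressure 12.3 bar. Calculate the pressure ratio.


PR = P_high / P_low
PR = 12.3 / 5.4
PR = 2.278

2.278


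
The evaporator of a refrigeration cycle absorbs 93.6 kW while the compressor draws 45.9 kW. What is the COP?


COP = Q_evap / W
COP = 93.6 / 45.9
COP = 2.039

2.039


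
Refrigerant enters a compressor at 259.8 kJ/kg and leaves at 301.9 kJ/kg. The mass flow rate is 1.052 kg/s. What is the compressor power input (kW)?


dh = 301.9 - 259.8 = 42.1 kJ/kg
W = m_dot * dh = 1.052 * 42.1 = 44.29 kW

44.29


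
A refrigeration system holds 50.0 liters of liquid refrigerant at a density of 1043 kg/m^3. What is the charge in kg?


Charge = V * rho / 1000
Charge = 50.0 * 1043 / 1000
Charge = 52.15 kg

52.15


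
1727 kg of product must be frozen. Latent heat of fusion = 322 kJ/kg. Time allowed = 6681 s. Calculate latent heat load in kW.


Q_lat = m * h_fg / t
Q_lat = 1727 * 322 / 6681
Q_lat = 83.24 kW

83.24


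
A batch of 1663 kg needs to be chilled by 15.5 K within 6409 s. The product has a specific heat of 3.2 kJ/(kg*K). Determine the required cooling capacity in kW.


Q = m * cp * dT / t
Q = 1663 * 3.2 * 15.5 / 6409
Q = 12.87 kW

12.87


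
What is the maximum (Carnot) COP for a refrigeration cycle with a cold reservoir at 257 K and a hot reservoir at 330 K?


dT = 330 - 257 = 73 K
COP_carnot = T_cold / dT = 257 / 73
COP_carnot = 3.521

3.521


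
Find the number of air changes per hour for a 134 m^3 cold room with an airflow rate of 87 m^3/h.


ACH = flow / volume
ACH = 87 / 134
ACH = 0.649

0.649


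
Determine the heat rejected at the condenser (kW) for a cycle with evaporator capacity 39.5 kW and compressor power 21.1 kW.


Q_cond = Q_evap + W
Q_cond = 39.5 + 21.1
Q_cond = 60.6 kW

60.6


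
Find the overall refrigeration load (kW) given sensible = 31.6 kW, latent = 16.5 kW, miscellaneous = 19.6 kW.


Q_total = Q_s + Q_l + Q_misc
Q_total = 31.6 + 16.5 + 19.6
Q_total = 67.7 kW

67.7


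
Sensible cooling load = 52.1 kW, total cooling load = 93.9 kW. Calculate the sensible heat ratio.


SHR = Q_sensible / Q_total
SHR = 52.1 / 93.9
SHR = 0.555

0.555


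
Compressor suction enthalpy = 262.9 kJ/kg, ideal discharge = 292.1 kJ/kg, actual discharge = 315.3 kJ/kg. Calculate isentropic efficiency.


dh_ideal = 292.1 - 262.9 = 29.2 kJ/kg
dh_actual = 315.3 - 262.9 = 52.4 kJ/kg
eta_s = dh_ideal / dh_actual = 29.2 / 52.4
eta_s = 0.5573

0.5573


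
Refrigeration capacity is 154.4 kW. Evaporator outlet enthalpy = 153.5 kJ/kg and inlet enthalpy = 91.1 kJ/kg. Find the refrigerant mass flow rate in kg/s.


dh = 153.5 - 91.1 = 62.4 kJ/kg
m_dot = Q / dh = 154.4 / 62.4 = 2.4744 kg/s

2.4744


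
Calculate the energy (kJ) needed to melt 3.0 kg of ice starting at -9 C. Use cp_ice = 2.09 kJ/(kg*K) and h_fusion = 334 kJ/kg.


Sensible heat = cp * dT = 2.09 * 9 = 18.81 kJ/kg
Total per kg = 18.81 + 334 = 352.81 kJ/kg
Q = m * total = 3.0 * 352.81
Q = 1058.4 kJ

1058.4


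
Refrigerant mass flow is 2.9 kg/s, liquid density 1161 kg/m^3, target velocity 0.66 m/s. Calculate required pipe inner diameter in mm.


A = m_dot / (rho * v) = 2.9 / (1161 * 0.66) = 0.003784616188 m^2
d = sqrt(4*A/pi) * 1000
d = 69.4 mm

69.4


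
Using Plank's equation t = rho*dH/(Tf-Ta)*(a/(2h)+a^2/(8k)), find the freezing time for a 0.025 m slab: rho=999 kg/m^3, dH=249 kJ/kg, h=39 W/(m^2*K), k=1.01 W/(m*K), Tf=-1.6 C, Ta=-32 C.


dT = -1.6 - (-32) = 30.4 K
term1 = a/(2h) = 0.025/(2*39) = 0.0003205128205
term2 = a^2/(8k) = 0.025^2/(8*1.01) = 0.00007735148515
t = rho*dH*1000/dT * (term1 + term2)
t = 999*249*1000/30.4 * (0.0003205128205 + 0.00007735148515)
t = 3256 s

3256


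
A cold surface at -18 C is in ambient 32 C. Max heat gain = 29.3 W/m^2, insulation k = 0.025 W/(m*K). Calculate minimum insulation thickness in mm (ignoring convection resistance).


dT = 32 - (-18) = 50 K
thickness = k * dT / q_max * 1000
thickness = 0.025 * 50 / 29.3 * 1000
thickness = 42.7 mm

42.7


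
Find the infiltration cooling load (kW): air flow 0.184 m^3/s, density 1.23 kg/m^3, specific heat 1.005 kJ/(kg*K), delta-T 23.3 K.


Q = V_dot * rho * cp * dT
Q = 0.184 * 1.23 * 1.005 * 23.3
Q = 5.3 kW

5.3


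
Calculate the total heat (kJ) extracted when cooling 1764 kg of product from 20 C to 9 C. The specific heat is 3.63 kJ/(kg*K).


dT = 20 - (9) = 11 K
Q = m * cp * dT = 1764 * 3.63 * 11
Q = 70437 kJ

70437


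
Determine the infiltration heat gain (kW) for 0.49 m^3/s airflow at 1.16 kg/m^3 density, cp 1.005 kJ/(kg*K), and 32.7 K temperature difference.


Q = V_dot * rho * cp * dT
Q = 0.49 * 1.16 * 1.005 * 32.7
Q = 18.68 kW

18.68


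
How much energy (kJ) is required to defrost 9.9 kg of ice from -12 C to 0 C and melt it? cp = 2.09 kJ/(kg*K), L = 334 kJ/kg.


Sensible heat = cp * dT = 2.09 * 12 = 25.08 kJ/kg
Total per kg = 25.08 + 334 = 359.08 kJ/kg
Q = m * total = 9.9 * 359.08
Q = 3554.9 kJ

3554.9


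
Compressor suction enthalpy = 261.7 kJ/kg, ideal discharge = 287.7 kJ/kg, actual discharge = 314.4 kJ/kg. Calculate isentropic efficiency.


dh_ideal = 287.7 - 261.7 = 26.0 kJ/kg
dh_actual = 314.4 - 261.7 = 52.7 kJ/kg
eta_s = dh_ideal / dh_actual = 26.0 / 52.7
eta_s = 0.4934

0.4934


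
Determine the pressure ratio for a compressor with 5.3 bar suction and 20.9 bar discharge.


PR = P_high / P_low
PR = 20.9 / 5.3
PR = 3.943

3.943


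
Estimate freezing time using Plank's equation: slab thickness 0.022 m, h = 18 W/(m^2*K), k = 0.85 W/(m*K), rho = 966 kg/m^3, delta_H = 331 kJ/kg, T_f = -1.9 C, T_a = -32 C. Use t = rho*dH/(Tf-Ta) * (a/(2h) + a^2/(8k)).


dT = -1.9 - (-32) = 30.1 K
term1 = a/(2h) = 0.022/(2*18) = 0.0006111111111
term2 = a^2/(8k) = 0.022^2/(8*0.85) = 0.00007117647059
t = rho*dH*1000/dT * (term1 + term2)
t = 966*331*1000/30.1 * (0.0006111111111 + 0.00007117647059)
t = 7248 s

7248


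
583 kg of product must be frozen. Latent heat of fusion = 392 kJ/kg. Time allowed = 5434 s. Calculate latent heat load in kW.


Q_lat = m * h_fg / t
Q_lat = 583 * 392 / 5434
Q_lat = 42.06 kW

42.06


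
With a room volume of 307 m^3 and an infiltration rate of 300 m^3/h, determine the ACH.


ACH = flow / volume
ACH = 300 / 307
ACH = 0.977

0.977


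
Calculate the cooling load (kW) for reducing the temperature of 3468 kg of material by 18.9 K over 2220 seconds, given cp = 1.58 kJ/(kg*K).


Q = m * cp * dT / t
Q = 3468 * 1.58 * 18.9 / 2220
Q = 46.649 kW

46.649


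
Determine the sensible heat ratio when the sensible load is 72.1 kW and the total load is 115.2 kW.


SHR = Q_sensible / Q_total
SHR = 72.1 / 115.2
SHR = 0.626

0.626


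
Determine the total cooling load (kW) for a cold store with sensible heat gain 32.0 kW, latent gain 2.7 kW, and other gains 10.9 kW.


Q_total = Q_s + Q_l + Q_misc
Q_total = 32.0 + 2.7 + 10.9
Q_total = 45.6 kW

45.6


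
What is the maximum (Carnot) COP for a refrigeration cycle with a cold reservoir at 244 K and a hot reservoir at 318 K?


dT = 318 - 244 = 74 K
COP_carnot = T_cold / dT = 244 / 74
COP_carnot = 3.297

3.297


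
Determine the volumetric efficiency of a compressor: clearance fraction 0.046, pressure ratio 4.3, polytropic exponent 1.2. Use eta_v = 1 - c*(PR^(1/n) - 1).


PR^(1/n) = 4.3^(1/1.2) = 3.37202185
eta_v = 1 - 0.046 * (3.37202185 - 1)
eta_v = 0.8909

0.8909


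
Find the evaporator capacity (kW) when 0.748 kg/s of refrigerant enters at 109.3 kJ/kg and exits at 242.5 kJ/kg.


dh = 242.5 - 109.3 = 133.2 kJ/kg
Q_evap = m_dot * dh = 0.748 * 133.2
Q_evap = 99.63 kW

99.63


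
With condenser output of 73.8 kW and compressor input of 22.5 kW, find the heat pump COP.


COP_hp = Q_cond / W
COP_hp = 73.8 / 22.5
COP_hp = 3.28

3.28


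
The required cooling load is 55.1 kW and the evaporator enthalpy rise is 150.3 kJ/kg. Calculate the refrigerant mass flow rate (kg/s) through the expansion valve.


m_dot = Q / dh
m_dot = 55.1 / 150.3
m_dot = 0.3666 kg/s

0.3666


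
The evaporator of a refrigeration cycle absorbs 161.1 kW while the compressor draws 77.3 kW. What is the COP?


COP = Q_evap / W
COP = 161.1 / 77.3
COP = 2.084

2.084


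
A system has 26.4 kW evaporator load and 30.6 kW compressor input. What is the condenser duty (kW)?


Q_cond = Q_evap + W
Q_cond = 26.4 + 30.6
Q_cond = 57.0 kW

57.0


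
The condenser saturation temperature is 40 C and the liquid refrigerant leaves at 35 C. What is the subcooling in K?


Subcooling = T_cond - T_liquid
Subcooling = 40 - 35
Subcooling = 5 K

5


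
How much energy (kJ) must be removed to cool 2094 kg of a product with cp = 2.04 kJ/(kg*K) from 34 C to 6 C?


dT = 34 - (6) = 28 K
Q = m * cp * dT = 2094 * 2.04 * 28
Q = 119609 kJ

119609


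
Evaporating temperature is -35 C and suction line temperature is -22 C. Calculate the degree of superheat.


Superheat = T_suction - T_evap
Superheat = -22 - (-35)
Superheat = 13 K

13


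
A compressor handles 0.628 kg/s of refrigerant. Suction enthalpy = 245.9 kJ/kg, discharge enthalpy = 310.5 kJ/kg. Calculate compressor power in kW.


dh = 310.5 - 245.9 = 64.6 kJ/kg
W = m_dot * dh = 0.628 * 64.6 = 40.57 kW

40.57


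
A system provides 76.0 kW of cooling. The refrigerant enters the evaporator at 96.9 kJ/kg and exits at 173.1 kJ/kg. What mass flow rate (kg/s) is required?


dh = 173.1 - 96.9 = 76.2 kJ/kg
m_dot = Q / dh = 76.0 / 76.2 = 0.9974 kg/s

0.9974


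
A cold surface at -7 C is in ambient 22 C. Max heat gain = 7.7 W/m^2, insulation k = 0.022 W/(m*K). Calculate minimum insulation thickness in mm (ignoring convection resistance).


dT = 22 - (-7) = 29 K
thickness = k * dT / q_max * 1000
thickness = 0.022 * 29 / 7.7 * 1000
thickness = 82.9 mm

82.9


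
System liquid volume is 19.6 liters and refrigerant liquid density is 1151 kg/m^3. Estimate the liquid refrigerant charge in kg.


Charge = V * rho / 1000
Charge = 19.6 * 1151 / 1000
Charge = 22.56 kg

22.56


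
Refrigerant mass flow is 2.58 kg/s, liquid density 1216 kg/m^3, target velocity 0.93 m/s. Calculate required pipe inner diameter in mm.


A = m_dot / (rho * v) = 2.58 / (1216 * 0.93) = 0.002281409168 m^2
d = sqrt(4*A/pi) * 1000
d = 53.9 mm

53.9


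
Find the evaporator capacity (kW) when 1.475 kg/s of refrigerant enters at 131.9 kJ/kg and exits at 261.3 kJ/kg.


dh = 261.3 - 131.9 = 129.4 kJ/kg
Q_evap = m_dot * dh = 1.475 * 129.4
Q_evap = 190.87 kW

190.87


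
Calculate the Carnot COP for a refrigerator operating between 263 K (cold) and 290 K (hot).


dT = 290 - 263 = 27 K
COP_carnot = T_cold / dT = 263 / 27
COP_carnot = 9.741

9.741


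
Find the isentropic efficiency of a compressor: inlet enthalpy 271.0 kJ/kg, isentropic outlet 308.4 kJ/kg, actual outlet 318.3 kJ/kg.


dh_ideal = 308.4 - 271.0 = 37.4 kJ/kg
dh_actual = 318.3 - 271.0 = 47.3 kJ/kg
eta_s = dh_ideal / dh_actual = 37.4 / 47.3
eta_s = 0.7907

0.7907


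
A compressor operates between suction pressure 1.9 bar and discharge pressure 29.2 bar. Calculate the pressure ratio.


PR = P_high / P_low
PR = 29.2 / 1.9
PR = 15.368

15.368


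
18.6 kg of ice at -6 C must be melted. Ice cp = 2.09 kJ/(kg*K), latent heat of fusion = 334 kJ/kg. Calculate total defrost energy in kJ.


Sensible heat = cp * dT = 2.09 * 6 = 12.54 kJ/kg
Total per kg = 12.54 + 334 = 346.54 kJ/kg
Q = m * total = 18.6 * 346.54
Q = 6445.6 kJ

6445.6


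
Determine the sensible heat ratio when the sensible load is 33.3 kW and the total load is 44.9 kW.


SHR = Q_sensible / Q_total
SHR = 33.3 / 44.9
SHR = 0.742

0.742


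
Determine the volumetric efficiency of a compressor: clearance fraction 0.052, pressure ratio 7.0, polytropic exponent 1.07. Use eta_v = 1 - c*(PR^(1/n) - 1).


PR^(1/n) = 7.0^(1/1.07) = 6.16327083
eta_v = 1 - 0.052 * (6.16327083 - 1)
eta_v = 0.7315

0.7315


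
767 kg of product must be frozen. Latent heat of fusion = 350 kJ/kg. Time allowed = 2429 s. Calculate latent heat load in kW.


Q_lat = m * h_fg / t
Q_lat = 767 * 350 / 2429
Q_lat = 110.52 kW

110.52


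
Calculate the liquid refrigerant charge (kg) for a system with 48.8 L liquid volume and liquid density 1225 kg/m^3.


Charge = V * rho / 1000
Charge = 48.8 * 1225 / 1000
Charge = 59.78 kg

59.78


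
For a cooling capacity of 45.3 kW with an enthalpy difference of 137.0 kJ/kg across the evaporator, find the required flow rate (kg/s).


m_dot = Q / dh
m_dot = 45.3 / 137.0
m_dot = 0.3307 kg/s

0.3307


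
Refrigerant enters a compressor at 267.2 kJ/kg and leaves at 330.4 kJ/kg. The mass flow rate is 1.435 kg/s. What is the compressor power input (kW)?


dh = 330.4 - 267.2 = 63.2 kJ/kg
W = m_dot * dh = 1.435 * 63.2 = 90.69 kW

90.69


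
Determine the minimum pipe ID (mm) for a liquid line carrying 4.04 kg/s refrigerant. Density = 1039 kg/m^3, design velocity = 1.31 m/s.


A = m_dot / (rho * v) = 4.04 / (1039 * 1.31) = 0.002968209303 m^2
d = sqrt(4*A/pi) * 1000
d = 61.5 mm

61.5


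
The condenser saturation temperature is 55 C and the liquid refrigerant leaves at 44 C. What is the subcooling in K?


Subcooling = T_cond - T_liquid
Subcooling = 55 - 44
Subcooling = 11 K

11


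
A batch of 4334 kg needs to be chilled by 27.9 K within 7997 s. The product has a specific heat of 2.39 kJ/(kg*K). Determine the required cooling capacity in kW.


Q = m * cp * dT / t
Q = 4334 * 2.39 * 27.9 / 7997
Q = 36.138 kW

36.138


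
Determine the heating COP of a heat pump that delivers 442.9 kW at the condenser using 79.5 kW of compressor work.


COP_hp = Q_cond / W
COP_hp = 442.9 / 79.5
COP_hp = 5.571

5.571


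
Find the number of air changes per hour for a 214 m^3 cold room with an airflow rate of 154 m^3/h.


ACH = flow / volume
ACH = 154 / 214
ACH = 0.72

0.72


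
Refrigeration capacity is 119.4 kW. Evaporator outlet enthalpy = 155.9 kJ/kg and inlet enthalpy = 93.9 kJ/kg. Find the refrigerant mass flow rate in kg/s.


dh = 155.9 - 93.9 = 62.0 kJ/kg
m_dot = Q / dh = 119.4 / 62.0 = 1.9258 kg/s

1.9258


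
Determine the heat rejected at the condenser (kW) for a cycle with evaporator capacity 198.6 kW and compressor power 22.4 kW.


Q_cond = Q_evap + W
Q_cond = 198.6 + 22.4
Q_cond = 221.0 kW

221.0


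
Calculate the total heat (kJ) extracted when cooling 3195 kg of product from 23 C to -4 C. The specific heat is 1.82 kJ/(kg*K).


dT = 23 - (-4) = 27 K
Q = m * cp * dT = 3195 * 1.82 * 27
Q = 157002 kJ

157002


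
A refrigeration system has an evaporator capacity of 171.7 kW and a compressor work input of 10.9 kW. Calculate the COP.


COP = Q_evap / W
COP = 171.7 / 10.9
COP = 15.752

15.752


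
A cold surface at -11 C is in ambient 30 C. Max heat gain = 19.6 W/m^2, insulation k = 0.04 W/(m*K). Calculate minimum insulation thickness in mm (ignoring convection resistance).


dT = 30 - (-11) = 41 K
thickness = k * dT / q_max * 1000
thickness = 0.04 * 41 / 19.6 * 1000
thickness = 83.7 mm

83.7


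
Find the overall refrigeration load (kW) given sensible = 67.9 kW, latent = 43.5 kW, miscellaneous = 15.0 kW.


Q_total = Q_s + Q_l + Q_misc
Q_total = 67.9 + 43.5 + 15.0
Q_total = 126.4 kW

126.4


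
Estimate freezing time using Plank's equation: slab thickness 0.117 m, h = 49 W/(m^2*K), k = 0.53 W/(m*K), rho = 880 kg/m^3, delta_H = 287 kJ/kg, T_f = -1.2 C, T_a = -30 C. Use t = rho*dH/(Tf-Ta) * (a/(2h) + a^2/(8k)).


dT = -1.2 - (-30) = 28.8 K
term1 = a/(2h) = 0.117/(2*49) = 0.001193877551
term2 = a^2/(8k) = 0.117^2/(8*0.53) = 0.003228537736
t = rho*dH*1000/dT * (term1 + term2)
t = 880*287*1000/28.8 * (0.001193877551 + 0.003228537736)
t = 38782 s

38782


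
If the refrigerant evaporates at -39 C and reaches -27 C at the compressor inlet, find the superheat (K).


Superheat = T_suction - T_evap
Superheat = -27 - (-39)
Superheat = 12 K

12


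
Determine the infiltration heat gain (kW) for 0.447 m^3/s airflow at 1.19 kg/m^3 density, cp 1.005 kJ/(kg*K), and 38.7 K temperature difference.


Q = V_dot * rho * cp * dT
Q = 0.447 * 1.19 * 1.005 * 38.7
Q = 20.689 kW

20.689


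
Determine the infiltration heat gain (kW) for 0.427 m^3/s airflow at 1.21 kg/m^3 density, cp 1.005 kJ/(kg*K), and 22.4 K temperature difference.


Q = V_dot * rho * cp * dT
Q = 0.427 * 1.21 * 1.005 * 22.4
Q = 11.631 kW

11.631


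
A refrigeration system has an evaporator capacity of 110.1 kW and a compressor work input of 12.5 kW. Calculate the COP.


COP = Q_evap / W
COP = 110.1 / 12.5
COP = 8.808

8.808
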